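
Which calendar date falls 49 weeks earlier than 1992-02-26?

March 20, 1991

Going back 49 weeks = 343 days from February 26, 1992.
Going back 26 days from February 26, 1992 reaches the end of the previous month; 343 − 26 = 317 left.
January 1992 has 31 days: 317 − 31 = 286 left.
December 1991 has 31 days: 286 − 31 = 255 left.
November 1991 has 30 days: 255 − 30 = 225 left.
October 1991 has 31 days: 225 − 31 = 194 left.
September 1991 has 30 days: 194 − 30 = 164 left.
August 1991 has 31 days: 164 − 31 = 133 left.
July 1991 has 31 days: 133 − 31 = 102 left.
June 1991 has 30 days: 102 − 30 = 72 left.
May 1991 has 31 days: 72 − 31 = 41 left.
April 1991 has 30 days: 41 − 30 = 11 left.
March 1991 has 31 days; 31 − 11 = 20 → March 20, 1991.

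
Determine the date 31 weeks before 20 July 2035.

December 15, 2034

Subtracting 31 weeks = 217 days from July 20, 2035.
Going back 20 days from July 20, 2035 reaches the end of the previous month; 217 − 20 = 197 left.
June 2035 has 30 days: 197 − 30 = 167 left.
May 2035 has 31 days: 167 − 31 = 136 left.
April 2035 has 30 days: 136 − 30 = 106 left.
March 2035 has 31 days: 106 − 31 = 75 left.
February 2035 has 28 days (2035 is not a leap year): 75 − 28 = 47 left.
January 2035 has 31 days: 47 − 31 = 16 left.
December 2034 has 31 days; 31 − 16 = 15 → December 15, 2034.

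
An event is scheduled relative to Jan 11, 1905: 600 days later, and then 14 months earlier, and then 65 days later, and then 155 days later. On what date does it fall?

Counting forward 600 days from January 11, 1905:
January has 31 days, so 31 − 11 = 20 days remain after January 11, 1905; 600 − 20 = 580 left.
February 1905 has 28 days (1905 is not a leap year): 580 − 28 = 552 left.
March 1905 has 31 days: 552 − 31 = 521 left.
April 1905 has 30 days: 521 − 30 = 491 left.
May 1905 has 31 days: 491 − 31 = 460 left.
June 1905 has 30 days: 460 − 30 = 430 left.
July 1905 has 31 days: 430 − 31 = 399 left.
August 1905 has 31 days: 399 − 31 = 368 left.
September 1905 has 30 days: 368 − 30 = 338 left.
October 1905 has 31 days: 338 − 31 = 307 left.
November 1905 has 30 days: 307 − 30 = 277 left.
December 1905 has 31 days: 277 − 31 = 246 left.
January 1906 has 31 days: 246 − 31 = 215 left.
February 1906 has 28 days (1906 is not a leap year): 215 − 28 = 187 left.
March 1906 has 31 days: 187 − 31 = 156 left.
April 1906 has 30 days: 156 − 30 = 126 left.
May 1906 has 31 days: 126 − 31 = 95 left.
June 1906 has 30 days: 95 − 30 = 65 left.
July 1906 has 31 days: 65 − 31 = 34 left.
August 1906 has 31 days: 34 − 31 = 3 left.
3 days into September 1906 → September 3, 1906.
Going back 14 months from September 3, 1906:
month 9 − 14 = -5, which is month 7 of year 1905 → July 1905.
Day 3 is valid in July, giving July 3, 1905.
Counting forward 65 days from July 3, 1905:
July has 31 days, so 31 − 3 = 28 days remain after July 3, 1905; 65 − 28 = 37 left.
August 1905 has 31 days: 37 − 31 = 6 left.
6 days into September 1905 → September 6, 1905.
Counting forward 155 days from September 6, 1905:
September has 30 days, so 30 − 6 = 24 days remain after September 6, 1905; 155 − 24 = 131 left.
October 1905 has 31 days: 131 − 31 = 100 left.
November 1905 has 30 days: 100 − 30 = 70 left.
December 1905 has 31 days: 70 − 31 = 39 left.
January 1906 has 31 days: 39 − 31 = 8 left.
8 days into February 1906 → February 8, 1906.

February 8, 1906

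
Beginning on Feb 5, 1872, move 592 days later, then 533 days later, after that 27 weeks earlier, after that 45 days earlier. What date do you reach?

July 15, 1874

Counting forward 592 days from February 5, 1872:
February has 29 days, so 29 − 5 = 24 days remain after February 5, 1872; 592 − 24 = 568 left.
March 1872 has 31 days: 568 − 31 = 537 left.
April 1872 has 30 days: 537 − 30 = 507 left.
May 1872 has 31 days: 507 − 31 = 476 left.
June 1872 has 30 days: 476 − 30 = 446 left.
July 1872 has 31 days: 446 − 31 = 415 left.
August 1872 has 31 days: 415 − 31 = 384 left.
September 1872 has 30 days: 384 − 30 = 354 left.
October 1872 has 31 days: 354 − 31 = 323 left.
November 1872 has 30 days: 323 − 30 = 293 left.
December 1872 has 31 days: 293 − 31 = 262 left.
January 1873 has 31 days: 262 − 31 = 231 left.
February 1873 has 28 days (1873 is not a leap year): 231 − 28 = 203 left.
March 1873 has 31 days: 203 − 31 = 172 left.
April 1873 has 30 days: 172 − 30 = 142 left.
May 1873 has 31 days: 142 − 31 = 111 left.
June 1873 has 30 days: 111 − 30 = 81 left.
July 1873 has 31 days: 81 − 31 = 50 left.
August 1873 has 31 days: 50 − 31 = 19 left.
19 days into September 1873 → September 19, 1873.
Advancing 533 days from September 19, 1873:
September has 30 days, so 30 − 19 = 11 days remain after September 19, 1873; 533 − 11 = 522 left.
October 1873 has 31 days: 522 − 31 = 491 left.
November 1873 has 30 days: 491 − 30 = 461 left.
December 1873 has 31 days: 461 − 31 = 430 left.
January 1874 has 31 days: 430 − 31 = 399 left.
February 1874 has 28 days (1874 is not a leap year): 399 − 28 = 371 left.
March 1874 has 31 days: 371 − 31 = 340 left.
April 1874 has 30 days: 340 − 30 = 310 left.
May 1874 has 31 days: 310 − 31 = 279 left.
June 1874 has 30 days: 279 − 30 = 249 left.
July 1874 has 31 days: 249 − 31 = 218 left.
August 1874 has 31 days: 218 − 31 = 187 left.
September 1874 has 30 days: 187 − 30 = 157 left.
October 1874 has 31 days: 157 − 31 = 126 left.
November 1874 has 30 days: 126 − 30 = 96 left.
December 1874 has 31 days: 96 − 31 = 65 left.
January 1875 has 31 days: 65 − 31 = 34 left.
February 1875 has 28 days (1875 is not a leap year): 34 − 28 = 6 left.
6 days into March 1875 → March 6, 1875.
Subtracting 27 weeks (= 189 days) from March 6, 1875:
Going back 6 days from March 6, 1875 reaches the end of the previous month; 189 − 6 = 183 left.
February 1875 has 28 days (1875 is not a leap year): 183 − 28 = 155 left.
January 1875 has 31 days: 155 − 31 = 124 left.
December 1874 has 31 days: 124 − 31 = 93 left.
November 1874 has 30 days: 93 − 30 = 63 left.
October 1874 has 31 days: 63 − 31 = 32 left.
September 1874 has 30 days: 32 − 30 = 2 left.
August 1874 has 31 days; 31 − 2 = 29 → August 29, 1874.
Counting back 45 days from August 29, 1874:
Going back 29 days from August 29, 1874 reaches the end of the previous month; 45 − 29 = 16 left.
July 1874 has 31 days; 31 − 16 = 15 → July 15, 1874.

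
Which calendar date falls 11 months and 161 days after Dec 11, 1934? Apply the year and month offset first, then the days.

April 20, 1936

Advancing 11 months and 161 days from December 11, 1934: first the month/year part, then the days.
month 12 + 11 = 23, which is month 11 of year 1935 → November 1935.
Day 11 is valid in November, giving November 11, 1935.
Now add 161 days from November 11, 1935.
November has 30 days, so 30 − 11 = 19 days remain after November 11, 1935; 161 − 19 = 142 left.
December 1935 has 31 days: 142 − 31 = 111 left.
January 1936 has 31 days: 111 − 31 = 80 left.
February 1936 has 29 days (1936 is a leap year): 80 − 29 = 51 left.
March 1936 has 31 days: 51 − 31 = 20 left.
20 days into April 1936 → April 20, 1936.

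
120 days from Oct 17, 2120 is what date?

Counting forward 120 days from October 17, 2120.
October has 31 days, so 31 − 17 = 14 days remain after October 17, 2120; 120 − 14 = 106 left.
November 2120 has 30 days: 106 − 30 = 76 left.
December 2120 has 31 days: 76 − 31 = 45 left.
January 2121 has 31 days: 45 − 31 = 14 left.
14 days into February 2121 → February 14, 2121.

February 14, 2121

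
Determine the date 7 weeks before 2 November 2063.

Counting back 7 weeks = 49 days from November 2, 2063.
Going back 2 days from November 2, 2063 reaches the end of the previous month; 49 − 2 = 47 left.
October 2063 has 31 days: 47 − 31 = 16 left.
September 2063 has 30 days; 30 − 16 = 14 → September 14, 2063.

September 14, 2063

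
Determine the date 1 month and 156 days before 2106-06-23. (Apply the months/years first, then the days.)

December 18, 2105

Subtracting 1 month and 156 days from June 23, 2106: first the month/year part, then the days.
month 6 − 1 = 5 → May 2106.
Day 23 is valid in May, giving May 23, 2106.
Now subtract 156 days from May 23, 2106.
Going back 23 days from May 23, 2106 reaches the end of the previous month; 156 − 23 = 133 left.
April 2106 has 30 days: 133 − 30 = 103 left.
March 2106 has 31 days: 103 − 31 = 72 left.
February 2106 has 28 days (2106 is not a leap year): 72 − 28 = 44 left.
January 2106 has 31 days: 44 − 31 = 13 left.
December 2105 has 31 days; 31 − 13 = 18 → December 18, 2105.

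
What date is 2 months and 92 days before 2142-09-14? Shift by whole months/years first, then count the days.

April 13, 2142

Subtracting 2 months and 92 days from September 14, 2142: first the month/year part, then the days.
month 9 − 2 = 7 → July 2142.
Day 14 is valid in July, giving July 14, 2142.
Now subtract 92 days from July 14, 2142.
Going back 14 days from July 14, 2142 reaches the end of the previous month; 92 − 14 = 78 left.
June 2142 has 30 days: 78 − 30 = 48 left.
May 2142 has 31 days: 48 − 31 = 17 left.
April 2142 has 30 days; 30 − 17 = 13 → April 13, 2142.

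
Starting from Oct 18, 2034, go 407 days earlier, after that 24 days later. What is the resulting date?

Subtracting 407 days from October 18, 2034:
Going back 18 days from October 18, 2034 reaches the end of the previous month; 407 − 18 = 389 left.
September 2034 has 30 days: 389 − 30 = 359 left.
August 2034 has 31 days: 359 − 31 = 328 left.
July 2034 has 31 days: 328 − 31 = 297 left.
June 2034 has 30 days: 297 − 30 = 267 left.
May 2034 has 31 days: 267 − 31 = 236 left.
April 2034 has 30 days: 236 − 30 = 206 left.
March 2034 has 31 days: 206 − 31 = 175 left.
February 2034 has 28 days (2034 is not a leap year): 175 − 28 = 147 left.
January 2034 has 31 days: 147 − 31 = 116 left.
December 2033 has 31 days: 116 − 31 = 85 left.
November 2033 has 30 days: 85 − 30 = 55 left.
October 2033 has 31 days: 55 − 31 = 24 left.
September 2033 has 30 days; 30 − 24 = 6 → September 6, 2033.
Adding 24 days from September 6, 2033:
September has 30 days; 6 + 24 = 30, still in September.

September 30, 2033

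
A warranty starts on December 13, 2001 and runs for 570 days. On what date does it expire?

July 6, 2003

Advancing 570 days from December 13, 2001.
December has 31 days, so 31 − 13 = 18 days remain after December 13, 2001; 570 − 18 = 552 left.
January 2002 has 31 days: 552 − 31 = 521 left.
February 2002 has 28 days (2002 is not a leap year): 521 − 28 = 493 left.
March 2002 has 31 days: 493 − 31 = 462 left.
April 2002 has 30 days: 462 − 30 = 432 left.
May 2002 has 31 days: 432 − 31 = 401 left.
June 2002 has 30 days: 401 − 30 = 371 left.
July 2002 has 31 days: 371 − 31 = 340 left.
August 2002 has 31 days: 340 − 31 = 309 left.
September 2002 has 30 days: 309 − 30 = 279 left.
October 2002 has 31 days: 279 − 31 = 248 left.
November 2002 has 30 days: 248 − 30 = 218 left.
December 2002 has 31 days: 218 − 31 = 187 left.
January 2003 has 31 days: 187 − 31 = 156 left.
February 2003 has 28 days (2003 is not a leap year): 156 − 28 = 128 left.
March 2003 has 31 days: 128 − 31 = 97 left.
April 2003 has 30 days: 97 − 30 = 67 left.
May 2003 has 31 days: 67 − 31 = 36 left.
June 2003 has 30 days: 36 − 30 = 6 left.
6 days into July 2003 → July 6, 2003.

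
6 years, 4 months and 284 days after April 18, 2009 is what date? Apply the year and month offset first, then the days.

May 28, 2016

Advancing 6 years, 4 months and 284 days from April 18, 2009: first the month/year part, then the days.
+6 years → 2015; month 4 + 4 = 8 → August 2015.
Day 18 is valid in August, giving August 18, 2015.
Now add 284 days from August 18, 2015.
August has 31 days, so 31 − 18 = 13 days remain after August 18, 2015; 284 − 13 = 271 left.
September 2015 has 30 days: 271 − 30 = 241 left.
October 2015 has 31 days: 241 − 31 = 210 left.
November 2015 has 30 days: 210 − 30 = 180 left.
December 2015 has 31 days: 180 − 31 = 149 left.
January 2016 has 31 days: 149 − 31 = 118 left.
February 2016 has 29 days (2016 is a leap year): 118 − 29 = 89 left.
March 2016 has 31 days: 89 − 31 = 58 left.
April 2016 has 30 days: 58 − 30 = 28 left.
28 days into May 2016 → May 28, 2016.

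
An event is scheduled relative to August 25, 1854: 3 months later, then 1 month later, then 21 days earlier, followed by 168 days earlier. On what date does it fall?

June 19, 1854

Counting forward 3 months from August 25, 1854:
month 8 + 3 = 11 → November 1854.
Day 25 is valid in November, giving November 25, 1854.
Advancing 1 month from November 25, 1854:
month 11 + 1 = 12 → December 1854.
Day 25 is valid in December, giving December 25, 1854.
Counting back 21 days from December 25, 1854:
25 − 21 = 4, still in December 1854.
Counting back 168 days from December 4, 1854:
Going back 4 days from December 4, 1854 reaches the end of the previous month; 168 − 4 = 164 left.
November 1854 has 30 days: 164 − 30 = 134 left.
October 1854 has 31 days: 134 − 31 = 103 left.
September 1854 has 30 days: 103 − 30 = 73 left.
August 1854 has 31 days: 73 − 31 = 42 left.
July 1854 has 31 days: 42 − 31 = 11 left.
June 1854 has 30 days; 30 − 11 = 19 → June 19, 1854.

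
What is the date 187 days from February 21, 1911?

Counting forward 187 days from February 21, 1911.
February has 28 days, so 28 − 21 = 7 days remain after February 21, 1911; 187 − 7 = 180 left.
March 1911 has 31 days: 180 − 31 = 149 left.
April 1911 has 30 days: 149 − 30 = 119 left.
May 1911 has 31 days: 119 − 31 = 88 left.
June 1911 has 30 days: 88 − 30 = 58 left.
July 1911 has 31 days: 58 − 31 = 27 left.
27 days into August 1911 → August 27, 1911.

August 27, 1911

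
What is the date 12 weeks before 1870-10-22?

July 30, 1870

Subtracting 12 weeks = 84 days from October 22, 1870.
Going back 22 days from October 22, 1870 reaches the end of the previous month; 84 − 22 = 62 left.
September 1870 has 30 days: 62 − 30 = 32 left.
August 1870 has 31 days: 32 − 31 = 1 left.
July 1870 has 31 days; 31 − 1 = 30 → July 30, 1870.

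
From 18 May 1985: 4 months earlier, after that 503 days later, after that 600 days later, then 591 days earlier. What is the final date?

Going back 4 months from May 18, 1985:
month 5 − 4 = 1 → January 1985.
Day 18 is valid in January, giving January 18, 1985.
Counting forward 503 days from January 18, 1985:
January has 31 days, so 31 − 18 = 13 days remain after January 18, 1985; 503 − 13 = 490 left.
February 1985 has 28 days (1985 is not a leap year): 490 − 28 = 462 left.
March 1985 has 31 days: 462 − 31 = 431 left.
April 1985 has 30 days: 431 − 30 = 401 left.
May 1985 has 31 days: 401 − 31 = 370 left.
June 1985 has 30 days: 370 − 30 = 340 left.
July 1985 has 31 days: 340 − 31 = 309 left.
August 1985 has 31 days: 309 − 31 = 278 left.
September 1985 has 30 days: 278 − 30 = 248 left.
October 1985 has 31 days: 248 − 31 = 217 left.
November 1985 has 30 days: 217 − 30 = 187 left.
December 1985 has 31 days: 187 − 31 = 156 left.
January 1986 has 31 days: 156 − 31 = 125 left.
February 1986 has 28 days (1986 is not a leap year): 125 − 28 = 97 left.
March 1986 has 31 days: 97 − 31 = 66 left.
April 1986 has 30 days: 66 − 30 = 36 left.
May 1986 has 31 days: 36 − 31 = 5 left.
5 days into June 1986 → June 5, 1986.
Counting forward 600 days from June 5, 1986:
June has 30 days, so 30 − 5 = 25 days remain after June 5, 1986; 600 − 25 = 575 left.
July 1986 has 31 days: 575 − 31 = 544 left.
August 1986 has 31 days: 544 − 31 = 513 left.
September 1986 has 30 days: 513 − 30 = 483 left.
October 1986 has 31 days: 483 − 31 = 452 left.
November 1986 has 30 days: 452 − 30 = 422 left.
December 1986 has 31 days: 422 − 31 = 391 left.
January 1987 has 31 days: 391 − 31 = 360 left.
February 1987 has 28 days (1987 is not a leap year): 360 − 28 = 332 left.
March 1987 has 31 days: 332 − 31 = 301 left.
April 1987 has 30 days: 301 − 30 = 271 left.
May 1987 has 31 days: 271 − 31 = 240 left.
June 1987 has 30 days: 240 − 30 = 210 left.
July 1987 has 31 days: 210 − 31 = 179 left.
August 1987 has 31 days: 179 − 31 = 148 left.
September 1987 has 30 days: 148 − 30 = 118 left.
October 1987 has 31 days: 118 − 31 = 87 left.
November 1987 has 30 days: 87 − 30 = 57 left.
December 1987 has 31 days: 57 − 31 = 26 left.
26 days into January 1988 → January 26, 1988.
Counting back 591 days from January 26, 1988:
Going back 26 days from January 26, 1988 reaches the end of the previous month; 591 − 26 = 565 left.
December 1987 has 31 days: 565 − 31 = 534 left.
November 1987 has 30 days: 534 − 30 = 504 left.
October 1987 has 31 days: 504 − 31 = 473 left.
September 1987 has 30 days: 473 − 30 = 443 left.
August 1987 has 31 days: 443 − 31 = 412 left.
July 1987 has 31 days: 412 − 31 = 381 left.
June 1987 has 30 days: 381 − 30 = 351 left.
May 1987 has 31 days: 351 − 31 = 320 left.
April 1987 has 30 days: 320 − 30 = 290 left.
March 1987 has 31 days: 290 − 31 = 259 left.
February 1987 has 28 days (1987 is not a leap year): 259 − 28 = 231 left.
January 1987 has 31 days: 231 − 31 = 200 left.
December 1986 has 31 days: 200 − 31 = 169 left.
November 1986 has 30 days: 169 − 30 = 139 left.
October 1986 has 31 days: 139 − 31 = 108 left.
September 1986 has 30 days: 108 − 30 = 78 left.
August 1986 has 31 days: 78 − 31 = 47 left.
July 1986 has 31 days: 47 − 31 = 16 left.
June 1986 has 30 days; 30 − 16 = 14 → June 14, 1986.

June 14, 1986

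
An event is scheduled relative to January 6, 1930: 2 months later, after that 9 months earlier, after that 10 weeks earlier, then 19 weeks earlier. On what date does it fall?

November 15, 1928

Adding 2 months from January 6, 1930:
month 1 + 2 = 3 → March 1930.
Day 6 is valid in March, giving March 6, 1930.
Counting back 9 months from March 6, 1930:
month 3 − 9 = -6, which is month 6 of year 1929 → June 1929.
Day 6 is valid in June, giving June 6, 1929.
Subtracting 10 weeks (= 70 days) from June 6, 1929:
Going back 6 days from June 6, 1929 reaches the end of the previous month; 70 − 6 = 64 left.
May 1929 has 31 days: 64 − 31 = 33 left.
April 1929 has 30 days: 33 − 30 = 3 left.
March 1929 has 31 days; 31 − 3 = 28 → March 28, 1929.
Counting back 19 weeks (= 133 days) from March 28, 1929:
Going back 28 days from March 28, 1929 reaches the end of the previous month; 133 − 28 = 105 left.
February 1929 has 28 days (1929 is not a leap year): 105 − 28 = 77 left.
January 1929 has 31 days: 77 − 31 = 46 left.
December 1928 has 31 days: 46 − 31 = 15 left.
November 1928 has 30 days; 30 − 15 = 15 → November 15, 1928.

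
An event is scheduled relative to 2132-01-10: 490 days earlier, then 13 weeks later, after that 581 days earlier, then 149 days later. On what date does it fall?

October 1, 2129

Subtracting 490 days from January 10, 2132:
Going back 10 days from January 10, 2132 reaches the end of the previous month; 490 − 10 = 480 left.
December 2131 has 31 days: 480 − 31 = 449 left.
November 2131 has 30 days: 449 − 30 = 419 left.
October 2131 has 31 days: 419 − 31 = 388 left.
September 2131 has 30 days: 388 − 30 = 358 left.
August 2131 has 31 days: 358 − 31 = 327 left.
July 2131 has 31 days: 327 − 31 = 296 left.
June 2131 has 30 days: 296 − 30 = 266 left.
May 2131 has 31 days: 266 − 31 = 235 left.
April 2131 has 30 days: 235 − 30 = 205 left.
March 2131 has 31 days: 205 − 31 = 174 left.
February 2131 has 28 days (2131 is not a leap year): 174 − 28 = 146 left.
January 2131 has 31 days: 146 − 31 = 115 left.
December 2130 has 31 days: 115 − 31 = 84 left.
November 2130 has 30 days: 84 − 30 = 54 left.
October 2130 has 31 days: 54 − 31 = 23 left.
September 2130 has 30 days; 30 − 23 = 7 → September 7, 2130.
Adding 13 weeks (= 91 days) from September 7, 2130:
September has 30 days, so 30 − 7 = 23 days remain after September 7, 2130; 91 − 23 = 68 left.
October 2130 has 31 days: 68 − 31 = 37 left.
November 2130 has 30 days: 37 − 30 = 7 left.
7 days into December 2130 → December 7, 2130.
Counting back 581 days from December 7, 2130:
Going back 7 days from December 7, 2130 reaches the end of the previous month; 581 − 7 = 574 left.
November 2130 has 30 days: 574 − 30 = 544 left.
October 2130 has 31 days: 544 − 31 = 513 left.
September 2130 has 30 days: 513 − 30 = 483 left.
August 2130 has 31 days: 483 − 31 = 452 left.
July 2130 has 31 days: 452 − 31 = 421 left.
June 2130 has 30 days: 421 − 30 = 391 left.
May 2130 has 31 days: 391 − 31 = 360 left.
April 2130 has 30 days: 360 − 30 = 330 left.
March 2130 has 31 days: 330 − 31 = 299 left.
February 2130 has 28 days (2130 is not a leap year): 299 − 28 = 271 left.
January 2130 has 31 days: 271 − 31 = 240 left.
December 2129 has 31 days: 240 − 31 = 209 left.
November 2129 has 30 days: 209 − 30 = 179 left.
October 2129 has 31 days: 179 − 31 = 148 left.
September 2129 has 30 days: 148 − 30 = 118 left.
August 2129 has 31 days: 118 − 31 = 87 left.
July 2129 has 31 days: 87 − 31 = 56 left.
June 2129 has 30 days: 56 − 30 = 26 left.
May 2129 has 31 days; 31 − 26 = 5 → May 5, 2129.
Advancing 149 days from May 5, 2129:
May has 31 days, so 31 − 5 = 26 days remain after May 5, 2129; 149 − 26 = 123 left.
June 2129 has 30 days: 123 − 30 = 93 left.
July 2129 has 31 days: 93 − 31 = 62 left.
August 2129 has 31 days: 62 − 31 = 31 left.
September 2129 has 30 days: 31 − 30 = 1 left.
1 day into October 2129 → October 1, 2129.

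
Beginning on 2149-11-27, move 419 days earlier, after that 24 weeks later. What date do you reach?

March 21, 2149

Going back 419 days from November 27, 2149:
Going back 27 days from November 27, 2149 reaches the end of the previous month; 419 − 27 = 392 left.
October 2149 has 31 days: 392 − 31 = 361 left.
September 2149 has 30 days: 361 − 30 = 331 left.
August 2149 has 31 days: 331 − 31 = 300 left.
July 2149 has 31 days: 300 − 31 = 269 left.
June 2149 has 30 days: 269 − 30 = 239 left.
May 2149 has 31 days: 239 − 31 = 208 left.
April 2149 has 30 days: 208 − 30 = 178 left.
March 2149 has 31 days: 178 − 31 = 147 left.
February 2149 has 28 days (2149 is not a leap year): 147 − 28 = 119 left.
January 2149 has 31 days: 119 − 31 = 88 left.
December 2148 has 31 days: 88 − 31 = 57 left.
November 2148 has 30 days: 57 − 30 = 27 left.
October 2148 has 31 days; 31 − 27 = 4 → October 4, 2148.
Counting forward 24 weeks (= 168 days) from October 4, 2148:
October has 31 days, so 31 − 4 = 27 days remain after October 4, 2148; 168 − 27 = 141 left.
November 2148 has 30 days: 141 − 30 = 111 left.
December 2148 has 31 days: 111 − 31 = 80 left.
January 2149 has 31 days: 80 − 31 = 49 left.
February 2149 has 28 days (2149 is not a leap year): 49 − 28 = 21 left.
21 days into March 2149 → March 21, 2149.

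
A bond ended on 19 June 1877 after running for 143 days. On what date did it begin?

January 27, 1877

Counting back 143 days from June 19, 1877.
Going back 19 days from June 19, 1877 reaches the end of the previous month; 143 − 19 = 124 left.
May 1877 has 31 days: 124 − 31 = 93 left.
April 1877 has 30 days: 93 − 30 = 63 left.
March 1877 has 31 days: 63 − 31 = 32 left.
February 1877 has 28 days (1877 is not a leap year): 32 − 28 = 4 left.
January 1877 has 31 days; 31 − 4 = 27 → January 27, 1877.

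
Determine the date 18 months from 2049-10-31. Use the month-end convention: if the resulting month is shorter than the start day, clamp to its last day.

April 30, 2051

Counting forward 18 months from October 31, 2049.
month 10 + 18 = 28, which is month 4 of year 2051 → April 2051.
April 2051 has only 30 days and the start was day 31, so the date clamps to April 30, 2051.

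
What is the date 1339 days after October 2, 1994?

Advancing 1339 days from October 2, 1994.
October has 31 days, so 31 − 2 = 29 days remain after October 2, 1994; 1339 − 29 = 1310 left.
November 1994 has 30 days: 1310 − 30 = 1280 left.
December 1994 has 31 days: 1280 − 31 = 1249 left.
January 1995 has 31 days: 1249 − 31 = 1218 left.
February 1995 has 28 days (1995 is not a leap year): 1218 − 28 = 1190 left.
March 1995 has 31 days: 1190 − 31 = 1159 left.
April 1995 has 30 days: 1159 − 30 = 1129 left.
May 1995 has 31 days: 1129 − 31 = 1098 left.
June 1995 has 30 days: 1098 − 30 = 1068 left.
July 1995 has 31 days: 1068 − 31 = 1037 left.
August 1995 has 31 days: 1037 − 31 = 1006 left.
September 1995 has 30 days: 1006 − 30 = 976 left.
October 1995 has 31 days: 976 − 31 = 945 left.
November 1995 has 30 days: 945 − 30 = 915 left.
December 1995 has 31 days: 915 − 31 = 884 left.
January 1996 has 31 days: 884 − 31 = 853 left.
February 1996 has 29 days (1996 is a leap year): 853 − 29 = 824 left.
March 1996 has 31 days: 824 − 31 = 793 left.
April 1996 has 30 days: 793 − 30 = 763 left.
May 1996 has 31 days: 763 − 31 = 732 left.
June 1996 has 30 days: 732 − 30 = 702 left.
July 1996 has 31 days: 702 − 31 = 671 left.
August 1996 has 31 days: 671 − 31 = 640 left.
September 1996 has 30 days: 640 − 30 = 610 left.
October 1996 has 31 days: 610 − 31 = 579 left.
November 1996 has 30 days: 579 − 30 = 549 left.
December 1996 has 31 days: 549 − 31 = 518 left.
January 1997 has 31 days: 518 − 31 = 487 left.
February 1997 has 28 days (1997 is not a leap year): 487 − 28 = 459 left.
March 1997 has 31 days: 459 − 31 = 428 left.
April 1997 has 30 days: 428 − 30 = 398 left.
May 1997 has 31 days: 398 − 31 = 367 left.
June 1997 has 30 days: 367 − 30 = 337 left.
July 1997 has 31 days: 337 − 31 = 306 left.
August 1997 has 31 days: 306 − 31 = 275 left.
September 1997 has 30 days: 275 − 30 = 245 left.
October 1997 has 31 days: 245 − 31 = 214 left.
November 1997 has 30 days: 214 − 30 = 184 left.
December 1997 has 31 days: 184 − 31 = 153 left.
January 1998 has 31 days: 153 − 31 = 122 left.
February 1998 has 28 days (1998 is not a leap year): 122 − 28 = 94 left.
March 1998 has 31 days: 94 − 31 = 63 left.
April 1998 has 30 days: 63 − 30 = 33 left.
May 1998 has 31 days: 33 − 31 = 2 left.
2 days into June 1998 → June 2, 1998.

June 2, 1998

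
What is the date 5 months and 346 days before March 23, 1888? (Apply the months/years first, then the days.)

November 11, 1886

Subtracting 5 months and 346 days from March 23, 1888: first the month/year part, then the days.
month 3 − 5 = -2, which is month 10 of year 1887 → October 1887.
Day 23 is valid in October, giving October 23, 1887.
Now subtract 346 days from October 23, 1887.
Going back 23 days from October 23, 1887 reaches the end of the previous month; 346 − 23 = 323 left.
September 1887 has 30 days: 323 − 30 = 293 left.
August 1887 has 31 days: 293 − 31 = 262 left.
July 1887 has 31 days: 262 − 31 = 231 left.
June 1887 has 30 days: 231 − 30 = 201 left.
May 1887 has 31 days: 201 − 31 = 170 left.
April 1887 has 30 days: 170 − 30 = 140 left.
March 1887 has 31 days: 140 − 31 = 109 left.
February 1887 has 28 days (1887 is not a leap year): 109 − 28 = 81 left.
January 1887 has 31 days: 81 − 31 = 50 left.
December 1886 has 31 days: 50 − 31 = 19 left.
November 1886 has 30 days; 30 − 19 = 11 → November 11, 1886.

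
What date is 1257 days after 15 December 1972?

May 25, 1976

Advancing 1257 days from December 15, 1972.
December has 31 days, so 31 − 15 = 16 days remain after December 15, 1972; 1257 − 16 = 1241 left.
January 1973 has 31 days: 1241 − 31 = 1210 left.
February 1973 has 28 days (1973 is not a leap year): 1210 − 28 = 1182 left.
March 1973 has 31 days: 1182 − 31 = 1151 left.
April 1973 has 30 days: 1151 − 30 = 1121 left.
May 1973 has 31 days: 1121 − 31 = 1090 left.
June 1973 has 30 days: 1090 − 30 = 1060 left.
July 1973 has 31 days: 1060 − 31 = 1029 left.
August 1973 has 31 days: 1029 − 31 = 998 left.
September 1973 has 30 days: 998 − 30 = 968 left.
October 1973 has 31 days: 968 − 31 = 937 left.
November 1973 has 30 days: 937 − 30 = 907 left.
December 1973 has 31 days: 907 − 31 = 876 left.
January 1974 has 31 days: 876 − 31 = 845 left.
February 1974 has 28 days (1974 is not a leap year): 845 − 28 = 817 left.
March 1974 has 31 days: 817 − 31 = 786 left.
April 1974 has 30 days: 786 − 30 = 756 left.
May 1974 has 31 days: 756 − 31 = 725 left.
June 1974 has 30 days: 725 − 30 = 695 left.
July 1974 has 31 days: 695 − 31 = 664 left.
August 1974 has 31 days: 664 − 31 = 633 left.
September 1974 has 30 days: 633 − 30 = 603 left.
October 1974 has 31 days: 603 − 31 = 572 left.
November 1974 has 30 days: 572 − 30 = 542 left.
December 1974 has 31 days: 542 − 31 = 511 left.
January 1975 has 31 days: 511 − 31 = 480 left.
February 1975 has 28 days (1975 is not a leap year): 480 − 28 = 452 left.
March 1975 has 31 days: 452 − 31 = 421 left.
April 1975 has 30 days: 421 − 30 = 391 left.
May 1975 has 31 days: 391 − 31 = 360 left.
June 1975 has 30 days: 360 − 30 = 330 left.
July 1975 has 31 days: 330 − 31 = 299 left.
August 1975 has 31 days: 299 − 31 = 268 left.
September 1975 has 30 days: 268 − 30 = 238 left.
October 1975 has 31 days: 238 − 31 = 207 left.
November 1975 has 30 days: 207 − 30 = 177 left.
December 1975 has 31 days: 177 − 31 = 146 left.
January 1976 has 31 days: 146 − 31 = 115 left.
February 1976 has 29 days (1976 is a leap year): 115 − 29 = 86 left.
March 1976 has 31 days: 86 − 31 = 55 left.
April 1976 has 30 days: 55 − 30 = 25 left.
25 days into May 1976 → May 25, 1976.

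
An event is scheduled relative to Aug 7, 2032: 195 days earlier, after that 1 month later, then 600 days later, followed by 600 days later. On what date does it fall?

Counting back 195 days from August 7, 2032:
Going back 7 days from August 7, 2032 reaches the end of the previous month; 195 − 7 = 188 left.
July 2032 has 31 days: 188 − 31 = 157 left.
June 2032 has 30 days: 157 − 30 = 127 left.
May 2032 has 31 days: 127 − 31 = 96 left.
April 2032 has 30 days: 96 − 30 = 66 left.
March 2032 has 31 days: 66 − 31 = 35 left.
February 2032 has 29 days (2032 is a leap year): 35 − 29 = 6 left.
January 2032 has 31 days; 31 − 6 = 25 → January 25, 2032.
Advancing 1 month from January 25, 2032:
month 1 + 1 = 2 → February 2032.
Day 25 is valid in February, giving February 25, 2032.
Adding 600 days from February 25, 2032:
February has 29 days, so 29 − 25 = 4 days remain after February 25, 2032; 600 − 4 = 596 left.
March 2032 has 31 days: 596 − 31 = 565 left.
April 2032 has 30 days: 565 − 30 = 535 left.
May 2032 has 31 days: 535 − 31 = 504 left.
June 2032 has 30 days: 504 − 30 = 474 left.
July 2032 has 31 days: 474 − 31 = 443 left.
August 2032 has 31 days: 443 − 31 = 412 left.
September 2032 has 30 days: 412 − 30 = 382 left.
October 2032 has 31 days: 382 − 31 = 351 left.
November 2032 has 30 days: 351 − 30 = 321 left.
December 2032 has 31 days: 321 − 31 = 290 left.
January 2033 has 31 days: 290 − 31 = 259 left.
February 2033 has 28 days (2033 is not a leap year): 259 − 28 = 231 left.
March 2033 has 31 days: 231 − 31 = 200 left.
April 2033 has 30 days: 200 − 30 = 170 left.
May 2033 has 31 days: 170 − 31 = 139 left.
June 2033 has 30 days: 139 − 30 = 109 left.
July 2033 has 31 days: 109 − 31 = 78 left.
August 2033 has 31 days: 78 − 31 = 47 left.
September 2033 has 30 days: 47 − 30 = 17 left.
17 days into October 2033 → October 17, 2033.
Advancing 600 days from October 17, 2033:
October has 31 days, so 31 − 17 = 14 days remain after October 17, 2033; 600 − 14 = 586 left.
November 2033 has 30 days: 586 − 30 = 556 left.
December 2033 has 31 days: 556 − 31 = 525 left.
January 2034 has 31 days: 525 − 31 = 494 left.
February 2034 has 28 days (2034 is not a leap year): 494 − 28 = 466 left.
March 2034 has 31 days: 466 − 31 = 435 left.
April 2034 has 30 days: 435 − 30 = 405 left.
May 2034 has 31 days: 405 − 31 = 374 left.
June 2034 has 30 days: 374 − 30 = 344 left.
July 2034 has 31 days: 344 − 31 = 313 left.
August 2034 has 31 days: 313 − 31 = 282 left.
September 2034 has 30 days: 282 − 30 = 252 left.
October 2034 has 31 days: 252 − 31 = 221 left.
November 2034 has 30 days: 221 − 30 = 191 left.
December 2034 has 31 days: 191 − 31 = 160 left.
January 2035 has 31 days: 160 − 31 = 129 left.
February 2035 has 28 days (2035 is not a leap year): 129 − 28 = 101 left.
March 2035 has 31 days: 101 − 31 = 70 left.
April 2035 has 30 days: 70 − 30 = 40 left.
May 2035 has 31 days: 40 − 31 = 9 left.
9 days into June 2035 → June 9, 2035.

June 9, 2035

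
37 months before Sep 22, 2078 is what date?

August 22, 2075

Subtracting 37 months from September 22, 2078.
month 9 − 37 = -28, which is month 8 of year 2075 → August 2075.
Day 22 is valid in August, giving August 22, 2075.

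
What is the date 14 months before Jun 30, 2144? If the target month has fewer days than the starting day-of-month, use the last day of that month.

Subtracting 14 months from June 30, 2144.
month 6 − 14 = -8, which is month 4 of year 2143 → April 2143.
Day 30 is valid in April, giving April 30, 2143.

April 30, 2143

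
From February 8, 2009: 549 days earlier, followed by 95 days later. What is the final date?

November 12, 2007

Counting back 549 days from February 8, 2009:
Going back 8 days from February 8, 2009 reaches the end of the previous month; 549 − 8 = 541 left.
January 2009 has 31 days: 541 − 31 = 510 left.
December 2008 has 31 days: 510 − 31 = 479 left.
November 2008 has 30 days: 479 − 30 = 449 left.
October 2008 has 31 days: 449 − 31 = 418 left.
September 2008 has 30 days: 418 − 30 = 388 left.
August 2008 has 31 days: 388 − 31 = 357 left.
July 2008 has 31 days: 357 − 31 = 326 left.
June 2008 has 30 days: 326 − 30 = 296 left.
May 2008 has 31 days: 296 − 31 = 265 left.
April 2008 has 30 days: 265 − 30 = 235 left.
March 2008 has 31 days: 235 − 31 = 204 left.
February 2008 has 29 days (2008 is a leap year): 204 − 29 = 175 left.
January 2008 has 31 days: 175 − 31 = 144 left.
December 2007 has 31 days: 144 − 31 = 113 left.
November 2007 has 30 days: 113 − 30 = 83 left.
October 2007 has 31 days: 83 − 31 = 52 left.
September 2007 has 30 days: 52 − 30 = 22 left.
August 2007 has 31 days; 31 − 22 = 9 → August 9, 2007.
Advancing 95 days from August 9, 2007:
August has 31 days, so 31 − 9 = 22 days remain after August 9, 2007; 95 − 22 = 73 left.
September 2007 has 30 days: 73 − 30 = 43 left.
October 2007 has 31 days: 43 − 31 = 12 left.
12 days into November 2007 → November 12, 2007.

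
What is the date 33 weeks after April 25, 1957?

Adding 33 weeks = 231 days from April 25, 1957.
April has 30 days, so 30 − 25 = 5 days remain after April 25, 1957; 231 − 5 = 226 left.
May 1957 has 31 days: 226 − 31 = 195 left.
June 1957 has 30 days: 195 − 30 = 165 left.
July 1957 has 31 days: 165 − 31 = 134 left.
August 1957 has 31 days: 134 − 31 = 103 left.
September 1957 has 30 days: 103 − 30 = 73 left.
October 1957 has 31 days: 73 − 31 = 42 left.
November 1957 has 30 days: 42 − 30 = 12 left.
12 days into December 1957 → December 12, 1957.

December 12, 1957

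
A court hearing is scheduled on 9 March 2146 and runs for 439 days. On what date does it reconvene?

May 22, 2147

Adding 439 days from March 9, 2146.
March has 31 days, so 31 − 9 = 22 days remain after March 9, 2146; 439 − 22 = 417 left.
April 2146 has 30 days: 417 − 30 = 387 left.
May 2146 has 31 days: 387 − 31 = 356 left.
June 2146 has 30 days: 356 − 30 = 326 left.
July 2146 has 31 days: 326 − 31 = 295 left.
August 2146 has 31 days: 295 − 31 = 264 left.
September 2146 has 30 days: 264 − 30 = 234 left.
October 2146 has 31 days: 234 − 31 = 203 left.
November 2146 has 30 days: 203 − 30 = 173 left.
December 2146 has 31 days: 173 − 31 = 142 left.
January 2147 has 31 days: 142 − 31 = 111 left.
February 2147 has 28 days (2147 is not a leap year): 111 − 28 = 83 left.
March 2147 has 31 days: 83 − 31 = 52 left.
April 2147 has 30 days: 52 − 30 = 22 left.
22 days into May 2147 → May 22, 2147.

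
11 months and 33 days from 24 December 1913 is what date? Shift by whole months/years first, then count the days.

December 27, 1914

Counting forward 11 months and 33 days from December 24, 1913: first the month/year part, then the days.
month 12 + 11 = 23, which is month 11 of year 1914 → November 1914.
Day 24 is valid in November, giving November 24, 1914.
Now add 33 days from November 24, 1914.
November has 30 days, so 30 − 24 = 6 days remain after November 24, 1914; 33 − 6 = 27 left.
27 days into December 1914 → December 27, 1914.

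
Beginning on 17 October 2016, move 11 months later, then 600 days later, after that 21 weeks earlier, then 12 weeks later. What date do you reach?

Advancing 11 months from October 17, 2016:
month 10 + 11 = 21, which is month 9 of year 2017 → September 2017.
Day 17 is valid in September, giving September 17, 2017.
Adding 600 days from September 17, 2017:
September has 30 days, so 30 − 17 = 13 days remain after September 17, 2017; 600 − 13 = 587 left.
October 2017 has 31 days: 587 − 31 = 556 left.
November 2017 has 30 days: 556 − 30 = 526 left.
December 2017 has 31 days: 526 − 31 = 495 left.
January 2018 has 31 days: 495 − 31 = 464 left.
February 2018 has 28 days (2018 is not a leap year): 464 − 28 = 436 left.
March 2018 has 31 days: 436 − 31 = 405 left.
April 2018 has 30 days: 405 − 30 = 375 left.
May 2018 has 31 days: 375 − 31 = 344 left.
June 2018 has 30 days: 344 − 30 = 314 left.
July 2018 has 31 days: 314 − 31 = 283 left.
August 2018 has 31 days: 283 − 31 = 252 left.
September 2018 has 30 days: 252 − 30 = 222 left.
October 2018 has 31 days: 222 − 31 = 191 left.
November 2018 has 30 days: 191 − 30 = 161 left.
December 2018 has 31 days: 161 − 31 = 130 left.
January 2019 has 31 days: 130 − 31 = 99 left.
February 2019 has 28 days (2019 is not a leap year): 99 − 28 = 71 left.
March 2019 has 31 days: 71 − 31 = 40 left.
April 2019 has 30 days: 40 − 30 = 10 left.
10 days into May 2019 → May 10, 2019.
Going back 21 weeks (= 147 days) from May 10, 2019:
Going back 10 days from May 10, 2019 reaches the end of the previous month; 147 − 10 = 137 left.
April 2019 has 30 days: 137 − 30 = 107 left.
March 2019 has 31 days: 107 − 31 = 76 left.
February 2019 has 28 days (2019 is not a leap year): 76 − 28 = 48 left.
January 2019 has 31 days: 48 − 31 = 17 left.
December 2018 has 31 days; 31 − 17 = 14 → December 14, 2018.
Advancing 12 weeks (= 84 days) from December 14, 2018:
December has 31 days, so 31 − 14 = 17 days remain after December 14, 2018; 84 − 17 = 67 left.
January 2019 has 31 days: 67 − 31 = 36 left.
February 2019 has 28 days (2019 is not a leap year): 36 − 28 = 8 left.
8 days into March 2019 → March 8, 2019.

March 8, 2019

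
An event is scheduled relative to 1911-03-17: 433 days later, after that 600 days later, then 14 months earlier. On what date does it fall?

November 13, 1912

Adding 433 days from March 17, 1911:
March has 31 days, so 31 − 17 = 14 days remain after March 17, 1911; 433 − 14 = 419 left.
April 1911 has 30 days: 419 − 30 = 389 left.
May 1911 has 31 days: 389 − 31 = 358 left.
June 1911 has 30 days: 358 − 30 = 328 left.
July 1911 has 31 days: 328 − 31 = 297 left.
August 1911 has 31 days: 297 − 31 = 266 left.
September 1911 has 30 days: 266 − 30 = 236 left.
October 1911 has 31 days: 236 − 31 = 205 left.
November 1911 has 30 days: 205 − 30 = 175 left.
December 1911 has 31 days: 175 − 31 = 144 left.
January 1912 has 31 days: 144 − 31 = 113 left.
February 1912 has 29 days (1912 is a leap year): 113 − 29 = 84 left.
March 1912 has 31 days: 84 − 31 = 53 left.
April 1912 has 30 days: 53 − 30 = 23 left.
23 days into May 1912 → May 23, 1912.
Counting forward 600 days from May 23, 1912:
May has 31 days, so 31 − 23 = 8 days remain after May 23, 1912; 600 − 8 = 592 left.
June 1912 has 30 days: 592 − 30 = 562 left.
July 1912 has 31 days: 562 − 31 = 531 left.
August 1912 has 31 days: 531 − 31 = 500 left.
September 1912 has 30 days: 500 − 30 = 470 left.
October 1912 has 31 days: 470 − 31 = 439 left.
November 1912 has 30 days: 439 − 30 = 409 left.
December 1912 has 31 days: 409 − 31 = 378 left.
January 1913 has 31 days: 378 − 31 = 347 left.
February 1913 has 28 days (1913 is not a leap year): 347 − 28 = 319 left.
March 1913 has 31 days: 319 − 31 = 288 left.
April 1913 has 30 days: 288 − 30 = 258 left.
May 1913 has 31 days: 258 − 31 = 227 left.
June 1913 has 30 days: 227 − 30 = 197 left.
July 1913 has 31 days: 197 − 31 = 166 left.
August 1913 has 31 days: 166 − 31 = 135 left.
September 1913 has 30 days: 135 − 30 = 105 left.
October 1913 has 31 days: 105 − 31 = 74 left.
November 1913 has 30 days: 74 − 30 = 44 left.
December 1913 has 31 days: 44 − 31 = 13 left.
13 days into January 1914 → January 13, 1914.
Counting back 14 months from January 13, 1914:
month 1 − 14 = -13, which is month 11 of year 1912 → November 1912.
Day 13 is valid in November, giving November 13, 1912.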